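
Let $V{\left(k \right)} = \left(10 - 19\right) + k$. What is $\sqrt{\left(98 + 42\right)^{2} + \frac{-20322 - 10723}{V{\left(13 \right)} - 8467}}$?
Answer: $\frac{\sqrt{28654309515}}{1209} \approx 140.01$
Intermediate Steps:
$V{\left(k \right)} = -9 + k$
$\sqrt{\left(98 + 42\right)^{2} + \frac{-20322 - 10723}{V{\left(13 \right)} - 8467}} = \sqrt{\left(98 + 42\right)^{2} + \frac{-20322 - 10723}{\left(-9 + 13\right) - 8467}} = \sqrt{140^{2} - \frac{31045}{4 - 8467}} = \sqrt{19600 - \frac{31045}{-8463}} = \sqrt{19600 - - \frac{4435}{1209}} = \sqrt{19600 + \frac{4435}{1209}} = \sqrt{\frac{23700835}{1209}} = \frac{\sqrt{28654309515}}{1209}$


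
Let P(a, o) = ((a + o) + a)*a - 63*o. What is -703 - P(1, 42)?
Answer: 1899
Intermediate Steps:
P(a, o) = -63*o + a*(o + 2*a) (P(a, o) = (o + 2*a)*a - 63*o = a*(o + 2*a) - 63*o = -63*o + a*(o + 2*a))
-703 - P(1, 42) = -703 - (-63*42 + 2*1² + 1*42) = -703 - (-2646 + 2*1 + 42) = -703 - (-2646 + 2 + 42) = -703 - 1*(-2602) = -703 + 2602 = 1899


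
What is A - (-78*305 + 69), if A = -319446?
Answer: -295725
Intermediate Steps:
A - (-78*305 + 69) = -319446 - (-78*305 + 69) = -319446 - (-23790 + 69) = -319446 - 1*(-23721) = -319446 + 23721 = -295725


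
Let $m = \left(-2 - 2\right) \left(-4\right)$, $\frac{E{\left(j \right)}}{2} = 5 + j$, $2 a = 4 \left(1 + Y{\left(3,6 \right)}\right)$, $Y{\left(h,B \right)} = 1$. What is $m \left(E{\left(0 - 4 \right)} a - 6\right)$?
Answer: $32$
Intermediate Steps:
$a = 4$ ($a = \frac{4 \left(1 + 1\right)}{2} = \frac{4 \cdot 2}{2} = \frac{1}{2} \cdot 8 = 4$)
$E{\left(j \right)} = 10 + 2 j$ ($E{\left(j \right)} = 2 \left(5 + j\right) = 10 + 2 j$)
$m = 16$ ($m = \left(-4\right) \left(-4\right) = 16$)
$m \left(E{\left(0 - 4 \right)} a - 6\right) = 16 \left(\left(10 + 2 \left(0 - 4\right)\right) 4 - 6\right) = 16 \left(\left(10 + 2 \left(-4\right)\right) 4 - 6\right) = 16 \left(\left(10 - 8\right) 4 - 6\right) = 16 \left(2 \cdot 4 - 6\right) = 16 \left(8 - 6\right) = 16 \cdot 2 = 32$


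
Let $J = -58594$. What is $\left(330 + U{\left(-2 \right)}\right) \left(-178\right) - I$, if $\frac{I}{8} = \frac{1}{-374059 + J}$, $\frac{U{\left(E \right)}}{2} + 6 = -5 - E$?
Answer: $- \frac{24027817000}{432653} \approx -55536.0$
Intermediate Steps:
$U{\left(E \right)} = -22 - 2 E$ ($U{\left(E \right)} = -12 + 2 \left(-5 - E\right) = -12 - \left(10 + 2 E\right) = -22 - 2 E$)
$I = - \frac{8}{432653}$ ($I = \frac{8}{-374059 - 58594} = \frac{8}{-432653} = 8 \left(- \frac{1}{432653}\right) = - \frac{8}{432653} \approx -1.8491 \cdot 10^{-5}$)
$\left(330 + U{\left(-2 \right)}\right) \left(-178\right) - I = \left(330 - 18\right) \left(-178\right) - - \frac{8}{432653} = \left(330 + \left(-22 + 4\right)\right) \left(-178\right) + \frac{8}{432653} = \left(330 - 18\right) \left(-178\right) + \frac{8}{432653} = 312 \left(-178\right) + \frac{8}{432653} = -55536 + \frac{8}{432653} = - \frac{24027817000}{432653}$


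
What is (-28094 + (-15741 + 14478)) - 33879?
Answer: -63236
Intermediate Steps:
(-28094 + (-15741 + 14478)) - 33879 = (-28094 - 1263) - 33879 = -29357 - 33879 = -63236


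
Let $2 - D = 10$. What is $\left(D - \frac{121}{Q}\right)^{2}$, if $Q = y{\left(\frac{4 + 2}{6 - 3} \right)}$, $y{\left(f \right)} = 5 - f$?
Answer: $\frac{21025}{9} \approx 2336.1$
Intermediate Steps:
$D = -8$ ($D = 2 - 10 = -8$)
$Q = 3$ ($Q = 5 - \frac{4 + 2}{6 - 3} = 5 - \frac{6}{3} = 5 - 6 \cdot \frac{1}{3} = 5 - 2 = 3$)
$\left(D - \frac{121}{Q}\right)^{2} = \left(-8 - \frac{121}{3}\right)^{2} = \left(- \frac{145}{3}\right)^{2} = \frac{21025}{9}$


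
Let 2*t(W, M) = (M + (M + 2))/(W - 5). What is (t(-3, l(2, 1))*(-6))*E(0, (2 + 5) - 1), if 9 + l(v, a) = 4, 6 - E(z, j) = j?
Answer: 0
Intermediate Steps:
E(z, j) = 6 - j
l(v, a) = -5 (l(v, a) = -9 + 4 = -5)
t(W, M) = (2 + 2*M)/(2*(-5 + W)) (t(W, M) = ((M + (M + 2))/(W - 5))/2 = ((M + (2 + M))/(-5 + W))/2 = ((2 + 2*M)/(-5 + W))/2 = (2 + 2*M)/(2*(-5 + W)))
(t(-3, l(2, 1))*(-6))*E(0, (2 + 5) - 1) = (((1 - 5)/(-5 - 3))*(-6))*(6 - ((2 + 5) - 1)) = ((-4/(-8))*(-6))*(6 - (7 - 1)) = (-⅛*(-4)*(-6))*(6 - 1*6) = ((½)*(-6))*(6 - 6) = -3*0 = 0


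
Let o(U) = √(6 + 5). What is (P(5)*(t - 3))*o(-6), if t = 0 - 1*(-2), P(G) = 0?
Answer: 0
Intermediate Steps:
t = 2 (t = 0 + 2 = 2)
o(U) = √11
(P(5)*(t - 3))*o(-6) = (0*(2 - 3))*√11 = (0*(-1))*√11 = 0*√11 = 0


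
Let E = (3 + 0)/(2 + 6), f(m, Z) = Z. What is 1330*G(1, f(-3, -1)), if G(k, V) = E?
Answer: 1995/4 ≈ 498.75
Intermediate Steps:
E = 3/8 ≈ 0.37500
G(k, V) = 3/8
1330*G(1, f(-3, -1)) = 1330*(3/8) = 1995/4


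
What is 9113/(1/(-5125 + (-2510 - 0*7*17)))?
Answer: -69577755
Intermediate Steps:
9113/(1/(-5125 + (-2510 - 0*7*17))) = 9113/(1/(-5125 + (-2510 - 0*17))) = 9113/(1/(-5125 + (-2510 - 1*0))) = 9113/(1/(-5125 + (-2510 + 0))) = 9113/(1/(-5125 - 2510)) = 9113/(1/(-7635)) = 9113/(-1/7635) = 9113*(-7635) = -69577755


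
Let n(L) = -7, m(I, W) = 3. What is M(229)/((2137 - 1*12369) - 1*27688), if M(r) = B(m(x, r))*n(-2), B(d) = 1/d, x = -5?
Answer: 7/113760 ≈ 6.1533e-5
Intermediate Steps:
B(d) = 1/d
M(r) = -7/3
M(229)/((2137 - 1*12369) - 1*27688) = -7/(3*((2137 - 1*12369) - 1*27688)) = -7/(3*((2137 - 12369) - 27688)) = -7/(3*(-10232 - 27688)) = -7/3/(-37920) = -7/3*(-1/37920) = 7/113760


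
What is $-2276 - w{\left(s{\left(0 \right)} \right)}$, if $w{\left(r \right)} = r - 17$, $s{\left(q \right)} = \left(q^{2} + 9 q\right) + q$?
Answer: $-2259$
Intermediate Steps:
$s{\left(q \right)} = q^{2} + 10 q$
$w{\left(r \right)} = -17 + r$
$-2276 - w{\left(s{\left(0 \right)} \right)} = -2276 - \left(-17 + 0 \left(10 + 0\right)\right) = -2276 - \left(-17 + 0 \cdot 10\right) = -2276 - \left(-17 + 0\right) = -2276 - -17 = -2276 + 17 = -2259$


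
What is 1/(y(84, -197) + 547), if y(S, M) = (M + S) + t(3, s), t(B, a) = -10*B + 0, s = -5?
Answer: 1/404 ≈ 0.0024752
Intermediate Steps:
t(B, a) = -10*B
y(S, M) = -30 + M + S (y(S, M) = (M + S) - 10*3 = (M + S) - 30 = -30 + M + S)
1/(y(84, -197) + 547) = 1/((-30 - 197 + 84) + 547) = 1/(-143 + 547) = 1/404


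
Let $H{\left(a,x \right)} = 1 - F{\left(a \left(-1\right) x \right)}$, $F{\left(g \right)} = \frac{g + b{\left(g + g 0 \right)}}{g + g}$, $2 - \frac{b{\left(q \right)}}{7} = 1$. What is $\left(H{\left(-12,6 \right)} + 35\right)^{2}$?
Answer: $\frac{26061025}{20736} \approx 1256.8$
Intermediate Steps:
$b{\left(q \right)} = 7$ ($b{\left(q \right)} = 14 - 7 = 7$)
$F{\left(g \right)} = \frac{7 + g}{2 g}$ ($F{\left(g \right)} = \frac{g + 7}{g + g} = \frac{7 + g}{2 g}$)
$H{\left(a,x \right)} = 1 + \frac{7 - a x}{2 a x}$ ($H{\left(a,x \right)} = 1 - \frac{7 + a \left(-1\right) x}{2 a \left(-1\right) x} = 1 - \frac{7 + - a x}{2 - a x} = 1 - \frac{7 - a x}{2 \left(- a x\right)} = 1 - \frac{- \frac{1}{a x} \left(7 - a x\right)}{2} = 1 - - \frac{7 - a x}{2 a x} = 1 + \frac{7 - a x}{2 a x}$)
$\left(H{\left(-12,6 \right)} + 35\right)^{2} = \left(\frac{7 - 72}{2 \left(-12\right) 6} + 35\right)^{2} = \left(\frac{1}{2} \left(- \frac{1}{12}\right) \frac{1}{6} \left(7 - 72\right) + 35\right)^{2} = \left(\frac{1}{2} \left(- \frac{1}{12}\right) \frac{1}{6} \left(-65\right) + 35\right)^{2} = \left(\frac{65}{144} + 35\right)^{2} = \left(\frac{5105}{144}\right)^{2} = \frac{26061025}{20736}$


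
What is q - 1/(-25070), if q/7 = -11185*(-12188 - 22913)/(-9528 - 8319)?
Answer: -68898196152803/447424290 ≈ -1.5399e+5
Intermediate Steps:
q = -2748232795/17847 (q = 7*(-11185*(-12188 - 22913)/(-9528 - 8319)) = 7*(-11185/((-17847/(-35101)))) = 7*(-11185/((-17847*(-1/35101)))) = 7*(-11185/17847/35101) = 7*(-11185*35101/17847) = 7*(-392604685/17847) = -2748232795/17847 ≈ -1.5399e+5)
q - 1/(-25070) = -2748232795/17847 - 1/(-25070) = -2748232795/17847 - 1*(-1/25070) = -2748232795/17847 + 1/25070 = -68898196152803/447424290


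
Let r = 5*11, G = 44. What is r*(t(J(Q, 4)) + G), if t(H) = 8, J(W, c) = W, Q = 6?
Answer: 2860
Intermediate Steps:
r = 55
r*(t(J(Q, 4)) + G) = 55*(8 + 44) = 55*52 = 2860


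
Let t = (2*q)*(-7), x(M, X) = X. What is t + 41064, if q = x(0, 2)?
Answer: 41036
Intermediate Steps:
q = 2
t = -28 (t = (2*2)*(-7) = 4*(-7) = -28)
t + 41064 = -28 + 41064 = 41036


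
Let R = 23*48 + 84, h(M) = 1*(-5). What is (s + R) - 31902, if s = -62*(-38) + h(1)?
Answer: -28363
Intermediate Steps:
h(M) = -5
R = 1188 (R = 1104 + 84 = 1188)
s = 2351 (s = -62*(-38) - 5 = 2356 - 5 = 2351)
(s + R) - 31902 = (2351 + 1188) - 31902 = 3539 - 31902 = -28363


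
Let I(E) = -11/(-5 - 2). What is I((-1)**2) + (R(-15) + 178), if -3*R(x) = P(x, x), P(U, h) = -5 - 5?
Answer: 3841/21 ≈ 182.90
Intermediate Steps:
P(U, h) = -10
R(x) = 10/3 (R(x) = -1/3*(-10) = 10/3)
I(E) = 11/7 (I(E) = -11/(-7) = -11*(-1/7) = 11/7)
I((-1)**2) + (R(-15) + 178) = 11/7 + (10/3 + 178) = 11/7 + 544/3 = 3841/21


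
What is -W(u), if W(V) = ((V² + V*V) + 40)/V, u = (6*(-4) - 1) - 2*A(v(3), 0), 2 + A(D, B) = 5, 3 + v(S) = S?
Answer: 1962/31 ≈ 63.290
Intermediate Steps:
v(S) = -3 + S
A(D, B) = 3 (A(D, B) = -2 + 5 = 3)
u = -31 (u = (6*(-4) - 1) - 2*3 = (-24 - 1) - 6 = -25 - 6 = -31)
W(V) = (40 + 2*V²)/V (W(V) = ((V² + V²) + 40)/V = (2*V² + 40)/V = (40 + 2*V²)/V)
-W(u) = -(2*(-31) + 40/(-31)) = -(-62 + 40*(-1/31)) = -(-62 - 40/31) = -1*(-1962/31) = 1962/31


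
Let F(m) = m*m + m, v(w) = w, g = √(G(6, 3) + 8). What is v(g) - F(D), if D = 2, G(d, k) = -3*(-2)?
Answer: -6 + √14 ≈ -2.2583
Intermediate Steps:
G(d, k) = 6
g = √14 (g = √(6 + 8) = √14 ≈ 3.7417)
F(m) = m + m² (F(m) = m² + m = m + m²)
v(g) - F(D) = √14 - 2*(1 + 2) = √14 - 2*3 = √14 - 1*6 = √14 - 6 = -6 + √14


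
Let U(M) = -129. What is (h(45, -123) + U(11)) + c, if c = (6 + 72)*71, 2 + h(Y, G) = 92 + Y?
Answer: 5544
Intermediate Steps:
h(Y, G) = 90 + Y (h(Y, G) = -2 + (92 + Y) = 90 + Y)
c = 5538 (c = 78*71 = 5538)
(h(45, -123) + U(11)) + c = ((90 + 45) - 129) + 5538 = (135 - 129) + 5538 = 6 + 5538 = 5544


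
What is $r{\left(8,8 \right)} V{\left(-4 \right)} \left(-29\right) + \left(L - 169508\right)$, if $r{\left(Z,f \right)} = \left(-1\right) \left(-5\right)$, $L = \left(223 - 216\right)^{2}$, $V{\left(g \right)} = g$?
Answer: $-168879$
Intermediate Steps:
$L = 49$ ($L = 7^{2} = 49$)
$r{\left(Z,f \right)} = 5$
$r{\left(8,8 \right)} V{\left(-4 \right)} \left(-29\right) + \left(L - 169508\right) = 5 \left(-4\right) \left(-29\right) + \left(49 - 169508\right) = \left(-20\right) \left(-29\right) + \left(49 - 169508\right) = 580 - 169459 = -168879$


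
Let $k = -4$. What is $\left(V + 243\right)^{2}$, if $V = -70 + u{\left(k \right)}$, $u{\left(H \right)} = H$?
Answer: $28561$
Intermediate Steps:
$V = -74$ ($V = -70 - 4 = -74$)
$\left(V + 243\right)^{2} = \left(-74 + 243\right)^{2} = 169^{2} = 28561$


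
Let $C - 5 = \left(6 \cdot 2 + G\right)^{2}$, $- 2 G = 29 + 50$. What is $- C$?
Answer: $- \frac{3045}{4} \approx -761.25$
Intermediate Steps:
$G = - \frac{79}{2}$ ($G = - \frac{29 + 50}{2} = \left(- \frac{1}{2}\right) 79 = - \frac{79}{2} \approx -39.5$)
$C = \frac{3045}{4}$ ($C = 5 + \left(6 \cdot 2 - \frac{79}{2}\right)^{2} = 5 + \left(12 - \frac{79}{2}\right)^{2} = 5 + \left(- \frac{55}{2}\right)^{2} = 5 + \frac{3025}{4} = \frac{3045}{4} \approx 761.25$)
$- C = \left(-1\right) \frac{3045}{4} = - \frac{3045}{4}$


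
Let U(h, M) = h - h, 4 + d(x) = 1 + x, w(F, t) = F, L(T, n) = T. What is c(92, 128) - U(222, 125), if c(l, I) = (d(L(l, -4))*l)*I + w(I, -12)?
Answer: 1048192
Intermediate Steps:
d(x) = -3 + x (d(x) = -4 + (1 + x) = -3 + x)
U(h, M) = 0
c(l, I) = I + I*l*(-3 + l) (c(l, I) = ((-3 + l)*l)*I + I = (l*(-3 + l))*I + I = I*l*(-3 + l) + I = I + I*l*(-3 + l))
c(92, 128) - U(222, 125) = 128*(1 + 92*(-3 + 92)) - 1*0 = 128*(1 + 92*89) + 0 = 128*(1 + 8188) + 0 = 128*8189 + 0 = 1048192 + 0 = 1048192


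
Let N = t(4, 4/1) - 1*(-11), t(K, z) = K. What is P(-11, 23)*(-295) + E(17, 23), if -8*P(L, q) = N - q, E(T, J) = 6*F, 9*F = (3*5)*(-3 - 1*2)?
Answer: -345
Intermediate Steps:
F = -25/3 (F = ((3*5)*(-3 - 1*2))/9 = (15*(-3 - 2))/9 = (15*(-5))/9 = (⅑)*(-75) = -25/3 ≈ -8.3333)
E(T, J) = -50 (E(T, J) = 6*(-25/3) = -50)
N = 15 (N = 4 - 1*(-11) = 4 + 11 = 15)
P(L, q) = -15/8 + q/8 (P(L, q) = -(15 - q)/8 = -15/8 + q/8)
P(-11, 23)*(-295) + E(17, 23) = (-15/8 + (⅛)*23)*(-295) - 50 = (-15/8 + 23/8)*(-295) - 50 = 1*(-295) - 50 = -295 - 50 = -345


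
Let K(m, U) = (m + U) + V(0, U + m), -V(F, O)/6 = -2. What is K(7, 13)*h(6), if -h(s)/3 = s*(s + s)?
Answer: -6912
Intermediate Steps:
V(F, O) = 12 (V(F, O) = -6*(-2) = 12)
h(s) = -6*s² (h(s) = -3*s*(s + s) = -3*s*2*s = -6*s²)
K(m, U) = 12 + U + m (K(m, U) = (m + U) + 12 = (U + m) + 12 = 12 + U + m)
K(7, 13)*h(6) = (12 + 13 + 7)*(-6*6²) = 32*(-6*36) = 32*(-216) = -6912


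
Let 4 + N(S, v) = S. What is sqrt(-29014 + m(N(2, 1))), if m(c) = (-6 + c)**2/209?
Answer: I*sqrt(1267347158)/209 ≈ 170.33*I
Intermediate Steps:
N(S, v) = -4 + S
m(c) = (-6 + c)**2/209 (m(c) = (-6 + c)**2*(1/209) = (-6 + c)**2/209)
sqrt(-29014 + m(N(2, 1))) = sqrt(-29014 + (-6 + (-4 + 2))**2/209) = sqrt(-29014 + (-6 - 2)**2/209) = sqrt(-29014 + (1/209)*(-8)**2) = sqrt(-29014 + (1/209)*64) = sqrt(-29014 + 64/209) = sqrt(-6063862/209) = I*sqrt(1267347158)/209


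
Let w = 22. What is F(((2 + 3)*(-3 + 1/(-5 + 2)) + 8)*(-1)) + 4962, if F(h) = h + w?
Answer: 14978/3 ≈ 4992.7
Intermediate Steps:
F(h) = 22 + h (F(h) = h + 22 = 22 + h)
F(((2 + 3)*(-3 + 1/(-5 + 2)) + 8)*(-1)) + 4962 = (22 + ((2 + 3)*(-3 + 1/(-5 + 2)) + 8)*(-1)) + 4962 = (22 + (5*(-3 + 1/(-3)) + 8)*(-1)) + 4962 = (22 + (5*(-3 - ⅓) + 8)*(-1)) + 4962 = (22 + (5*(-10/3) + 8)*(-1)) + 4962 = (22 + (-50/3 + 8)*(-1)) + 4962 = (22 - 26/3*(-1)) + 4962 = (22 + 26/3) + 4962 = 92/3 + 4962 = 14978/3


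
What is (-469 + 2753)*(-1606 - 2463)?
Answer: -9293596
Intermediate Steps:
(-469 + 2753)*(-1606 - 2463) = 2284*(-4069) = -9293596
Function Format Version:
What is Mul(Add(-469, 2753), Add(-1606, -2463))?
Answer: -9293596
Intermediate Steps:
Mul(Add(-469, 2753), Add(-1606, -2463)) = Mul(2284, -4069) = -9293596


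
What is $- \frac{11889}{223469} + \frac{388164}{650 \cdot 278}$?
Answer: $\frac{21148569654}{10095212075} \approx 2.0949$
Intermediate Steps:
$- \frac{11889}{223469} + \frac{388164}{650 \cdot 278} = \left(-11889\right) \frac{1}{223469} + \frac{388164}{180700} = - \frac{11889}{223469} + 388164 \cdot \frac{1}{180700} = - \frac{11889}{223469} + \frac{97041}{45175} = \frac{21148569654}{10095212075}$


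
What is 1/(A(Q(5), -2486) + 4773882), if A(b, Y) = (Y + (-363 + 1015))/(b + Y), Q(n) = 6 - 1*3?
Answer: 2483/11853550840 ≈ 2.0947e-7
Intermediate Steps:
Q(n) = 3 (Q(n) = 6 - 3 = 3)
A(b, Y) = (652 + Y)/(Y + b) (A(b, Y) = (Y + 652)/(Y + b) = (652 + Y)/(Y + b))
1/(A(Q(5), -2486) + 4773882) = 1/((652 - 2486)/(-2486 + 3) + 4773882) = 1/(-1834/(-2483) + 4773882) = 1/(-1/2483*(-1834) + 4773882) = 1/(1834/2483 + 4773882) = 1/(11853550840/2483) = 2483/11853550840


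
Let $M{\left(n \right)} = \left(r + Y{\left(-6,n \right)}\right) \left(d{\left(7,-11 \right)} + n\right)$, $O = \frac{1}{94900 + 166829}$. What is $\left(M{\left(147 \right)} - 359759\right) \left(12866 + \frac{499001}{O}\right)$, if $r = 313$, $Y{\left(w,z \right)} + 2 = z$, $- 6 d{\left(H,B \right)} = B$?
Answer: $- \frac{114248932225594100}{3} \approx -3.8083 \cdot 10^{16}$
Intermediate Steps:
$O = \frac{1}{261729} \approx 3.8207 \cdot 10^{-6}$
$d{\left(H,B \right)} = - \frac{B}{6}$
$Y{\left(w,z \right)} = -2 + z$
$M{\left(n \right)} = \left(311 + n\right) \left(\frac{11}{6} + n\right)$ ($M{\left(n \right)} = \left(313 + \left(-2 + n\right)\right) \left(\left(- \frac{1}{6}\right) \left(-11\right) + n\right) = \left(311 + n\right) \left(\frac{11}{6} + n\right)$)
$\left(M{\left(147 \right)} - 359759\right) \left(12866 + \frac{499001}{O}\right) = \left(\left(\frac{3421}{6} + 147^{2} + \frac{1877}{6} \cdot 147\right) - 359759\right) \left(12866 + 499001 \frac{1}{\frac{1}{261729}}\right) = \left(\left(\frac{3421}{6} + 21609 + \frac{91973}{2}\right) - 359759\right) \left(12866 + 499001 \cdot 261729\right) = \left(\frac{204497}{3} - 359759\right) \left(12866 + 130603032729\right) = \left(- \frac{874780}{3}\right) 130603045595 = - \frac{114248932225594100}{3}$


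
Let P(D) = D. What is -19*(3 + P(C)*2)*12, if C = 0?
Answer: -684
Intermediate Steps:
-19*(3 + P(C)*2)*12 = -19*(3 + 0*2)*12 = -19*(3 + 0)*12 = -19*3*12 = -57*12 = -684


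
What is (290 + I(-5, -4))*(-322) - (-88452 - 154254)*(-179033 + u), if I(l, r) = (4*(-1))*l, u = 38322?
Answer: -34151503786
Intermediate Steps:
I(l, r) = -4*l
(290 + I(-5, -4))*(-322) - (-88452 - 154254)*(-179033 + u) = (290 - 4*(-5))*(-322) - (-88452 - 154254)*(-179033 + 38322) = (290 + 20)*(-322) - (-242706)*(-140711) = 310*(-322) - 1*34151403966 = -99820 - 34151403966 = -34151503786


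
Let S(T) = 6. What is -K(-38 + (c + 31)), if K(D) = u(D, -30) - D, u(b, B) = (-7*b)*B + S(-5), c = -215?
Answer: 46392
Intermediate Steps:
u(b, B) = 6 - 7*B*b (u(b, B) = (-7*b)*B + 6 = -7*B*b + 6 = 6 - 7*B*b)
K(D) = 6 + 209*D (K(D) = (6 - 7*(-30)*D) - D = (6 + 210*D) - D = 6 + 209*D)
-K(-38 + (c + 31)) = -(6 + 209*(-38 + (-215 + 31))) = -(6 + 209*(-38 - 184)) = -(6 + 209*(-222)) = -(6 - 46398) = -1*(-46392) = 46392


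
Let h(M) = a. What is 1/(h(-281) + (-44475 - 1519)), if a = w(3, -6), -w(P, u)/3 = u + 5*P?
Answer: -1/46021 ≈ -2.1729e-5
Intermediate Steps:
w(P, u) = -15*P - 3*u (w(P, u) = -3*(u + 5*P) = -15*P - 3*u)
a = -27 (a = -15*3 - 3*(-6) = -45 + 18 = -27)
h(M) = -27
1/(h(-281) + (-44475 - 1519)) = 1/(-27 + (-44475 - 1519)) = 1/(-27 - 45994) = 1/(-46021) = -1/46021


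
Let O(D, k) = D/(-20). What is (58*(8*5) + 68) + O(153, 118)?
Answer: 47607/20 ≈ 2380.4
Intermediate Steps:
O(D, k) = -D/20 (O(D, k) = D*(-1/20) = -D/20)
(58*(8*5) + 68) + O(153, 118) = (58*(8*5) + 68) - 1/20*153 = (58*40 + 68) - 153/20 = (2320 + 68) - 153/20 = 2388 - 153/20 = 47607/20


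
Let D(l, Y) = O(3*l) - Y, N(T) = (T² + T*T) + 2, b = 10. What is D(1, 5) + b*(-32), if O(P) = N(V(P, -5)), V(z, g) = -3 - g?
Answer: -315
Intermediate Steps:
N(T) = 2 + 2*T² (N(T) = (T² + T²) + 2 = 2*T² + 2 = 2 + 2*T²)
O(P) = 10 (O(P) = 2 + 2*(-3 - 1*(-5))² = 2 + 2*(-3 + 5)² = 2 + 2*2² = 2 + 2*4 = 2 + 8 = 10)
D(l, Y) = 10 - Y
D(1, 5) + b*(-32) = (10 - 1*5) + 10*(-32) = (10 - 5) - 320 = 5 - 320 = -315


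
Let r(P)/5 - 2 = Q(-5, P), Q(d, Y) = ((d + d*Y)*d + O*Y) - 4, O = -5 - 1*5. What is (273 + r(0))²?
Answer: 150544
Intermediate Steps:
O = -10 (O = -5 - 5 = -10)
Q(d, Y) = -4 - 10*Y + d*(d + Y*d) (Q(d, Y) = ((d + d*Y)*d - 10*Y) - 4 = ((d + Y*d)*d - 10*Y) - 4 = (d*(d + Y*d) - 10*Y) - 4 = (-10*Y + d*(d + Y*d)) - 4 = -4 - 10*Y + d*(d + Y*d))
r(P) = 115 + 75*P (r(P) = 10 + 5*(-4 + (-5)² - 10*P + P*(-5)²) = 10 + 5*(-4 + 25 - 10*P + P*25) = 10 + 5*(-4 + 25 - 10*P + 25*P) = 10 + 5*(21 + 15*P) = 10 + (105 + 75*P) = 115 + 75*P)
(273 + r(0))² = (273 + (115 + 75*0))² = (273 + (115 + 0))² = (273 + 115)² = 388² = 150544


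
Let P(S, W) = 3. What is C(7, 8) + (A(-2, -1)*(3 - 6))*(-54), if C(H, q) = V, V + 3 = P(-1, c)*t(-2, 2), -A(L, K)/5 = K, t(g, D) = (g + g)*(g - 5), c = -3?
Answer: 891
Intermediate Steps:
t(g, D) = 2*g*(-5 + g) (t(g, D) = (2*g)*(-5 + g) = 2*g*(-5 + g))
A(L, K) = -5*K
V = 81 (V = -3 + 3*(2*(-2)*(-5 - 2)) = -3 + 3*(2*(-2)*(-7)) = -3 + 3*28 = -3 + 84 = 81)
C(H, q) = 81
C(7, 8) + (A(-2, -1)*(3 - 6))*(-54) = 81 + ((-5*(-1))*(3 - 6))*(-54) = 81 + (5*(-3))*(-54) = 81 - 15*(-54) = 81 + 810 = 891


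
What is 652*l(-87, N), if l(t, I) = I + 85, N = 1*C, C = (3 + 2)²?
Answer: 71720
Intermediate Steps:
C = 25 (C = 5² = 25)
N = 25 (N = 1*25 = 25)
l(t, I) = 85 + I
652*l(-87, N) = 652*(85 + 25) = 652*110 = 71720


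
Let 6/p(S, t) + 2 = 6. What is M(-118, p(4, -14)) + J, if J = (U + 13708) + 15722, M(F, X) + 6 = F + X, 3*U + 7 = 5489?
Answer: 186809/6 ≈ 31135.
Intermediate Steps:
U = 5482/3 (U = -7/3 + (⅓)*5489 = -7/3 + 5489/3 = 5482/3 ≈ 1827.3)
p(S, t) = 3/2 (p(S, t) = 6/(-2 + 6) = 6/4 = 6*(¼) = 3/2)
M(F, X) = -6 + F + X (M(F, X) = -6 + (F + X) = -6 + F + X)
J = 93772/3 (J = (5482/3 + 13708) + 15722 = 46606/3 + 15722 = 93772/3 ≈ 31257.)
M(-118, p(4, -14)) + J = (-6 - 118 + 3/2) + 93772/3 = -245/2 + 93772/3 = 186809/6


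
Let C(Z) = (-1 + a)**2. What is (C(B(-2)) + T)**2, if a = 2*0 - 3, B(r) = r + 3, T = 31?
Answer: 2209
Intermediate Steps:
B(r) = 3 + r
a = -3 (a = 0 - 3 = -3)
C(Z) = 16 (C(Z) = (-1 - 3)**2 = (-4)**2 = 16)
(C(B(-2)) + T)**2 = (16 + 31)**2 = 47**2 = 2209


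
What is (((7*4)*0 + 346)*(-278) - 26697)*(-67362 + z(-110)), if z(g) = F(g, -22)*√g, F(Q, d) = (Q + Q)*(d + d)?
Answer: 8277779370 - 1189526800*I*√110 ≈ 8.2778e+9 - 1.2476e+10*I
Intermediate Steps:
F(Q, d) = 4*Q*d (F(Q, d) = (2*Q)*(2*d) = 4*Q*d)
z(g) = -88*g^(3/2) (z(g) = (4*g*(-22))*√g = (-88*g)*√g = -88*g^(3/2))
(((7*4)*0 + 346)*(-278) - 26697)*(-67362 + z(-110)) = (((7*4)*0 + 346)*(-278) - 26697)*(-67362 - (-9680)*I*√110) = ((28*0 + 346)*(-278) - 26697)*(-67362 - (-9680)*I*√110) = ((0 + 346)*(-278) - 26697)*(-67362 + 9680*I*√110) = (346*(-278) - 26697)*(-67362 + 9680*I*√110) = (-96188 - 26697)*(-67362 + 9680*I*√110) = -122885*(-67362 + 9680*I*√110) = 8277779370 - 1189526800*I*√110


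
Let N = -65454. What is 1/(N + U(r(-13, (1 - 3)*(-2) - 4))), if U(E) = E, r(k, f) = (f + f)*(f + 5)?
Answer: -1/65454 ≈ -1.5278e-5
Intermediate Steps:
r(k, f) = 2*f*(5 + f) (r(k, f) = (2*f)*(5 + f) = 2*f*(5 + f))
1/(N + U(r(-13, (1 - 3)*(-2) - 4))) = 1/(-65454 + 2*((1 - 3)*(-2) - 4)*(5 + ((1 - 3)*(-2) - 4))) = 1/(-65454 + 2*(-2*(-2) - 4)*(5 + (-2*(-2) - 4))) = 1/(-65454 + 2*(4 - 4)*(5 + (4 - 4))) = 1/(-65454 + 2*0*(5 + 0)) = 1/(-65454 + 2*0*5) = 1/(-65454 + 0) = 1/(-65454) = -1/65454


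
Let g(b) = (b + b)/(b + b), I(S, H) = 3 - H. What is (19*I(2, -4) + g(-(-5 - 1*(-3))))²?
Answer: 17956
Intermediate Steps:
g(b) = 1 (g(b) = (2*b)/((2*b)) = (2*b)*(1/(2*b)) = 1)
(19*I(2, -4) + g(-(-5 - 1*(-3))))² = (19*(3 - 1*(-4)) + 1)² = (19*(3 + 4) + 1)² = (19*7 + 1)² = (133 + 1)² = 134² = 17956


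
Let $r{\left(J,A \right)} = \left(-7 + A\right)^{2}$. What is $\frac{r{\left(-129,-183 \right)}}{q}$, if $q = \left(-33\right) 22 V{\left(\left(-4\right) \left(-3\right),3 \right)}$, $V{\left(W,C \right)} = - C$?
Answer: $\frac{18050}{1089} \approx 16.575$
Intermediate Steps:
$q = 2178$ ($q = \left(-33\right) 22 \left(\left(-1\right) 3\right) = \left(-726\right) \left(-3\right) = 2178$)
$\frac{r{\left(-129,-183 \right)}}{q} = \frac{\left(-7 - 183\right)^{2}}{2178} = \left(-190\right)^{2} \cdot \frac{1}{2178} = 36100 \cdot \frac{1}{2178} = \frac{18050}{1089}$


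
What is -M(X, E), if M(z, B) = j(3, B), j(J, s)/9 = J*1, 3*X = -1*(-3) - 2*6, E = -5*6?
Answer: -27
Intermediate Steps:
E = -30
X = -3 (X = (-1*(-3) - 2*6)/3 = (3 - 12)/3 = (⅓)*(-9) = -3)
j(J, s) = 9*J (j(J, s) = 9*(J*1) = 9*J)
M(z, B) = 27 (M(z, B) = 9*3 = 27)
-M(X, E) = -1*27 = -27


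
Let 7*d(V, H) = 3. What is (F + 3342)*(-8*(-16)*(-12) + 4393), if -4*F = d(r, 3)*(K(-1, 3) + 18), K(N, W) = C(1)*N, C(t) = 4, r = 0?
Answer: 19087617/2 ≈ 9.5438e+6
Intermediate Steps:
d(V, H) = 3/7 (d(V, H) = (⅐)*3 = 3/7)
K(N, W) = 4*N
F = -3/2 (F = -3*(4*(-1) + 18)/28 = -3*(-4 + 18)/28 = -3*14/28 = -¼*6 = -3/2 ≈ -1.5000)
(F + 3342)*(-8*(-16)*(-12) + 4393) = (-3/2 + 3342)*(-8*(-16)*(-12) + 4393) = 6681*(128*(-12) + 4393)/2 = 6681*(-1536 + 4393)/2 = (6681/2)*2857 = 19087617/2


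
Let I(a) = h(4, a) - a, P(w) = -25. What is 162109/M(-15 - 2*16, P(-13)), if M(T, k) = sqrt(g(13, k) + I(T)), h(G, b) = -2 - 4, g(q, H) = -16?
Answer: 162109/5 ≈ 32422.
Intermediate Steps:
h(G, b) = -6
I(a) = -6 - a
M(T, k) = sqrt(-22 - T) (M(T, k) = sqrt(-16 + (-6 - T)) = sqrt(-22 - T))
162109/M(-15 - 2*16, P(-13)) = 162109/(sqrt(-22 - (-15 - 2*16))) = 162109/(sqrt(-22 - (-15 - 32))) = 162109/(sqrt(-22 - 1*(-47))) = 162109/(sqrt(-22 + 47)) = 162109/(sqrt(25)) = 162109/5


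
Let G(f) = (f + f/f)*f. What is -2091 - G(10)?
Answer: -2201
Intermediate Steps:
G(f) = f*(1 + f) (G(f) = (f + 1)*f = (1 + f)*f = f*(1 + f))
-2091 - G(10) = -2091 - 10*(1 + 10) = -2091 - 10*11 = -2091 - 1*110 = -2091 - 110 = -2201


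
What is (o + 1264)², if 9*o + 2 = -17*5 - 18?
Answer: 14115049/9 ≈ 1.5683e+6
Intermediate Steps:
o = -35/3 (o = -2/9 + (-17*5 - 18)/9 = -2/9 + (-85 - 18)/9 = -2/9 + (⅑)*(-103) = -2/9 - 103/9 = -35/3 ≈ -11.667)
(o + 1264)² = (-35/3 + 1264)² = (3757/3)² = 14115049/9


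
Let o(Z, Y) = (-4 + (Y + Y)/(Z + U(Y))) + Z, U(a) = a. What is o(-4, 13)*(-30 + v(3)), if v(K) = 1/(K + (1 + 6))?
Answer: 6877/45 ≈ 152.82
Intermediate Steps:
o(Z, Y) = -4 + Z + 2*Y/(Y + Z) (o(Z, Y) = (-4 + (Y + Y)/(Z + Y)) + Z = (-4 + (2*Y)/(Y + Z)) + Z = (-4 + 2*Y/(Y + Z)) + Z = -4 + Z + 2*Y/(Y + Z))
v(K) = 1/(7 + K) (v(K) = 1/(K + 7) = 1/(7 + K))
o(-4, 13)*(-30 + v(3)) = (((-4)² - 4*(-4) - 2*13 + 13*(-4))/(13 - 4))*(-30 + 1/(7 + 3)) = ((16 + 16 - 26 - 52)/9)*(-30 + 1/10) = ((⅑)*(-46))*(-30 + ⅒) = -46/9*(-299/10) = 6877/45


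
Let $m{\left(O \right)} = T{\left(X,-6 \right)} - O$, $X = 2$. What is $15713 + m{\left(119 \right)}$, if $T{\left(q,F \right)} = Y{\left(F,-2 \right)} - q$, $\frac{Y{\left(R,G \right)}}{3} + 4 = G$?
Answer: $15574$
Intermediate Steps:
$Y{\left(R,G \right)} = -12 + 3 G$
$T{\left(q,F \right)} = -18 - q$ ($T{\left(q,F \right)} = \left(-12 + 3 \left(-2\right)\right) - q = \left(-12 - 6\right) - q = -18 - q$)
$m{\left(O \right)} = -20 - O$ ($m{\left(O \right)} = \left(-18 - 2\right) - O = -20 - O$)
$15713 + m{\left(119 \right)} = 15713 - 139 = 15574$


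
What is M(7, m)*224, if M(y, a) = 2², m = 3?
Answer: 896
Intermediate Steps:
M(y, a) = 4
M(7, m)*224 = 4*224 = 896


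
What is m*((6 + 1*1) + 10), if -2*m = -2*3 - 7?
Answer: 221/2 ≈ 110.50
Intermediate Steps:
m = 13/2 (m = -(-2*3 - 7)/2 = -(-6 - 7)/2 = -½*(-13) = 13/2 ≈ 6.5000)
m*((6 + 1*1) + 10) = 13*((6 + 1*1) + 10)/2 = 13*((6 + 1) + 10)/2 = 13*(7 + 10)/2 = (13/2)*17 = 221/2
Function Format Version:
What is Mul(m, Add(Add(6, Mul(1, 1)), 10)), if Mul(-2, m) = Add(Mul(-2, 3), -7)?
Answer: Rational(221, 2) ≈ 110.50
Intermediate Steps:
m = Rational(13, 2) (m = Mul(Rational(-1, 2), Add(Mul(-2, 3), -7)) = Mul(Rational(-1, 2), Add(-6, -7)) = Mul(Rational(-1, 2), -13) = Rational(13, 2) ≈ 6.5000)
Mul(m, Add(Add(6, Mul(1, 1)), 10)) = Mul(Rational(13, 2), Add(Add(6, Mul(1, 1)), 10)) = Mul(Rational(13, 2), Add(Add(6, 1), 10)) = Mul(Rational(13, 2), Add(7, 10)) = Mul(Rational(13, 2), 17) = Rational(221, 2)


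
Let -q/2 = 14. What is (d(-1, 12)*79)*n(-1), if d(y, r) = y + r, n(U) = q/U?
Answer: 24332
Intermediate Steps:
q = -28 (q = -2*14 = -28)
n(U) = -28/U
d(y, r) = r + y
(d(-1, 12)*79)*n(-1) = ((12 - 1)*79)*(-28/(-1)) = (11*79)*(-28*(-1)) = 869*28 = 24332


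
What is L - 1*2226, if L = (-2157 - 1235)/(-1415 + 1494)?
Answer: -179246/79 ≈ -2268.9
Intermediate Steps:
L = -3392/79 ≈ -42.937
L - 1*2226 = -3392/79 - 1*2226 = -3392/79 - 2226 = -179246/79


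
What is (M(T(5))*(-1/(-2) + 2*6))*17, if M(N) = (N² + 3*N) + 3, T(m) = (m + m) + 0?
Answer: 56525/2 ≈ 28263.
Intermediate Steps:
T(m) = 2*m (T(m) = 2*m + 0 = 2*m)
M(N) = 3 + N² + 3*N
(M(T(5))*(-1/(-2) + 2*6))*17 = ((3 + (2*5)² + 3*(2*5))*(-1/(-2) + 2*6))*17 = ((3 + 10² + 3*10)*(-1*(-½) + 12))*17 = ((3 + 100 + 30)*(½ + 12))*17 = (133*(25/2))*17 = (3325/2)*17 = 56525/2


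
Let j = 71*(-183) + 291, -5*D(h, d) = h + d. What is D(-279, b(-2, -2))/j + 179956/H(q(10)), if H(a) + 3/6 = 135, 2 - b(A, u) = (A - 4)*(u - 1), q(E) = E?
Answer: 4571586353/3416838 ≈ 1338.0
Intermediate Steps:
b(A, u) = 2 - (-1 + u)*(-4 + A) (b(A, u) = 2 - (A - 4)*(u - 1) = 2 - (-4 + A)*(-1 + u) = 2 - (-1 + u)*(-4 + A))
D(h, d) = -d/5 - h/5 (D(h, d) = -(h + d)/5 = -(d + h)/5 = -d/5 - h/5)
H(a) = 269/2 (H(a) = -½ + 135 = 269/2)
j = -12702 (j = -12993 + 291 = -12702)
D(-279, b(-2, -2))/j + 179956/H(q(10)) = (-(-2 - 2 + 4*(-2) - 1*(-2)*(-2))/5 - ⅕*(-279))/(-12702) + 179956/(269/2) = (-(-2 - 2 - 8 - 4)/5 + 279/5)*(-1/12702) + 179956*(2/269) = (-⅕*(-16) + 279/5)*(-1/12702) + 359912/269 = (16/5 + 279/5)*(-1/12702) + 359912/269 = 59*(-1/12702) + 359912/269 = -59/12702 + 359912/269 = 4571586353/3416838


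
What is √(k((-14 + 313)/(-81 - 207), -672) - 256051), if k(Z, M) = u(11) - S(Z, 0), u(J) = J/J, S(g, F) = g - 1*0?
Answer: I*√147484202/24 ≈ 506.01*I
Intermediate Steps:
S(g, F) = g (S(g, F) = g + 0 = g)
u(J) = 1
k(Z, M) = 1 - Z
√(k((-14 + 313)/(-81 - 207), -672) - 256051) = √((1 - (-14 + 313)/(-81 - 207)) - 256051) = √((1 - 299/(-288)) - 256051) = √((1 - 299*(-1)/288) - 256051) = √((1 - 1*(-299/288)) - 256051) = √((1 + 299/288) - 256051) = √(587/288 - 256051) = √(-73742101/288) = I*√147484202/24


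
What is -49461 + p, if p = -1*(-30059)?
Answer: -19402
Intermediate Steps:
p = 30059
-49461 + p = -49461 + 30059 = -19402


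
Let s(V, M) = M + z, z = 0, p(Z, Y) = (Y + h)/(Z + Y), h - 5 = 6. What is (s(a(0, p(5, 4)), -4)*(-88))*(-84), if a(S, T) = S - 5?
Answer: -29568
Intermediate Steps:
h = 11 (h = 5 + 6 = 11)
p(Z, Y) = (11 + Y)/(Y + Z) (p(Z, Y) = (Y + 11)/(Z + Y) = (11 + Y)/(Y + Z))
a(S, T) = -5 + S
s(V, M) = M (s(V, M) = M + 0 = M)
(s(a(0, p(5, 4)), -4)*(-88))*(-84) = -4*(-88)*(-84) = 352*(-84) = -29568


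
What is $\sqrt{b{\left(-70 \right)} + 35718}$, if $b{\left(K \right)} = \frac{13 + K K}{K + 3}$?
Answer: $\frac{\sqrt{160008931}}{67} \approx 188.8$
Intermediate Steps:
$b{\left(K \right)} = \frac{13 + K^{2}}{3 + K}$
$\sqrt{b{\left(-70 \right)} + 35718} = \sqrt{\frac{13 + \left(-70\right)^{2}}{3 - 70} + 35718} = \sqrt{\frac{13 + 4900}{-67} + 35718} = \sqrt{\left(- \frac{1}{67}\right) 4913 + 35718} = \sqrt{- \frac{4913}{67} + 35718} = \sqrt{\frac{2388193}{67}} = \frac{\sqrt{160008931}}{67}$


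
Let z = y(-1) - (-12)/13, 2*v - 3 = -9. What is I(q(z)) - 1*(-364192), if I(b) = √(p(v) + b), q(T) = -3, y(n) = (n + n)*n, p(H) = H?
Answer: 364192 + I*√6 ≈ 3.6419e+5 + 2.4495*I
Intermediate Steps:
v = -3 (v = 3/2 + (½)*(-9) = 3/2 - 9/2 = -3)
y(n) = 2*n² (y(n) = (2*n)*n = 2*n²)
z = 38/13 (z = 2*(-1)² - (-12)/13 = 2*1 - (-12)/13 = 2 - 1*(-12/13) = 2 + 12/13 = 38/13 ≈ 2.9231)
I(b) = √(-3 + b)
I(q(z)) - 1*(-364192) = √(-3 - 3) - 1*(-364192) = √(-6) + 364192 = I*√6 + 364192 = 364192 + I*√6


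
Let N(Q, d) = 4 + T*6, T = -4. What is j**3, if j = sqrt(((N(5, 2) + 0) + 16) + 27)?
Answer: 23*sqrt(23) ≈ 110.30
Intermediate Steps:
N(Q, d) = -20 (N(Q, d) = 4 - 4*6 = 4 - 24 = -20)
j = sqrt(23) (j = sqrt(((-20 + 0) + 16) + 27) = sqrt((-20 + 16) + 27) = sqrt(-4 + 27) = sqrt(23) ≈ 4.7958)
j**3 = (sqrt(23))**3 = 23*sqrt(23)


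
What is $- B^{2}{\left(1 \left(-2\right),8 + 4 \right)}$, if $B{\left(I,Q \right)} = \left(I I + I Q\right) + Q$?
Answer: $-64$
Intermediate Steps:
$B{\left(I,Q \right)} = Q + I^{2} + I Q$ ($B{\left(I,Q \right)} = \left(I^{2} + I Q\right) + Q = Q + I^{2} + I Q$)
$- B^{2}{\left(1 \left(-2\right),8 + 4 \right)} = - \left(\left(8 + 4\right) + \left(1 \left(-2\right)\right)^{2} + 1 \left(-2\right) \left(8 + 4\right)\right)^{2} = - \left(12 + \left(-2\right)^{2} - 24\right)^{2} = - \left(12 + 4 - 24\right)^{2} = - \left(-8\right)^{2} = \left(-1\right) 64 = -64$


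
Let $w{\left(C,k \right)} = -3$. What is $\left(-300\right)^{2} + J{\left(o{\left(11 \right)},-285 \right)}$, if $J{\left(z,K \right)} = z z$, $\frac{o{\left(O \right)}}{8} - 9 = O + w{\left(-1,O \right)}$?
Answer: $108496$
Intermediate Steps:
$o{\left(O \right)} = 48 + 8 O$ ($o{\left(O \right)} = 72 + 8 \left(O - 3\right) = 72 + 8 \left(-3 + O\right) = 72 + \left(-24 + 8 O\right) = 48 + 8 O$)
$J{\left(z,K \right)} = z^{2}$
$\left(-300\right)^{2} + J{\left(o{\left(11 \right)},-285 \right)} = \left(-300\right)^{2} + \left(48 + 8 \cdot 11\right)^{2} = 90000 + \left(48 + 88\right)^{2} = 90000 + 136^{2} = 90000 + 18496 = 108496$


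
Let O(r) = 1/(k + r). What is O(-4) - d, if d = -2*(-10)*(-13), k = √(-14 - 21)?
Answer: 13256/51 - I*√35/51 ≈ 259.92 - 0.116*I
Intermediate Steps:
k = I*√35 (k = √(-35) = I*√35 ≈ 5.9161*I)
O(r) = 1/(r + I*√35) (O(r) = 1/(I*√35 + r) = 1/(r + I*√35))
d = -260 (d = 20*(-13) = -260)
O(-4) - d = 1/(-4 + I*√35) - 1*(-260) = 1/(-4 + I*√35) + 260 = 260 + 1/(-4 + I*√35)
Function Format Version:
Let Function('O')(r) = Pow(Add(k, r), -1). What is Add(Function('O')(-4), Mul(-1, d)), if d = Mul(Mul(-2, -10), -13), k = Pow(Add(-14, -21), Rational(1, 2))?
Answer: Add(Rational(13256, 51), Mul(Rational(-1, 51), I, Pow(35, Rational(1, 2)))) ≈ Add(259.92, Mul(-0.11600, I))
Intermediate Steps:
k = Mul(I, Pow(35, Rational(1, 2))) (k = Pow(-35, Rational(1, 2)) = Mul(I, Pow(35, Rational(1, 2))) ≈ Mul(5.9161, I))
Function('O')(r) = Pow(Add(r, Mul(I, Pow(35, Rational(1, 2)))), -1) (Function('O')(r) = Pow(Add(Mul(I, Pow(35, Rational(1, 2))), r), -1) = Pow(Add(r, Mul(I, Pow(35, Rational(1, 2)))), -1))
d = -260 (d = Mul(20, -13) = -260)
Add(Function('O')(-4), Mul(-1, d)) = Add(Pow(Add(-4, Mul(I, Pow(35, Rational(1, 2)))), -1), Mul(-1, -260)) = Add(Pow(Add(-4, Mul(I, Pow(35, Rational(1, 2)))), -1), 260) = Add(260, Pow(Add(-4, Mul(I, Pow(35, Rational(1, 2)))), -1))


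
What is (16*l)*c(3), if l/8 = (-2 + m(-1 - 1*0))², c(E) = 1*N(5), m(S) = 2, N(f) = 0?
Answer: 0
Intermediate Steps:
c(E) = 0 (c(E) = 1*0 = 0)
l = 0 (l = 8*(-2 + 2)² = 8*0² = 8*0 = 0)
(16*l)*c(3) = (16*0)*0 = 0*0 = 0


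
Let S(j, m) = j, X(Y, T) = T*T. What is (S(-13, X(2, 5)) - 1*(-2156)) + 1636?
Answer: 3779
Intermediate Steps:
X(Y, T) = T²
(S(-13, X(2, 5)) - 1*(-2156)) + 1636 = (-13 - 1*(-2156)) + 1636 = (-13 + 2156) + 1636 = 2143 + 1636 = 3779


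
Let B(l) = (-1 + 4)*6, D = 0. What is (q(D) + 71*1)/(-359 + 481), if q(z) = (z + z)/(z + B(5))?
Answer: 71/122 ≈ 0.58197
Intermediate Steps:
B(l) = 18 (B(l) = 3*6 = 18)
q(z) = 2*z/(18 + z) (q(z) = (z + z)/(z + 18) = (2*z)/(18 + z) = 2*z/(18 + z))
(q(D) + 71*1)/(-359 + 481) = (2*0/(18 + 0) + 71*1)/(-359 + 481) = (2*0/18 + 71)/122 = (2*0*(1/18) + 71)*(1/122) = (0 + 71)*(1/122) = 71*(1/122) = 71/122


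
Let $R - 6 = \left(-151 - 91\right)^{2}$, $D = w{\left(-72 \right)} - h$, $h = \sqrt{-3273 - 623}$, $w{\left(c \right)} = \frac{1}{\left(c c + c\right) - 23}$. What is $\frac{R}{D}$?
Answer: $\frac{298062730 i}{i + 10178 \sqrt{974}} \approx 0.0029541 + 938.35 i$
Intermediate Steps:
$w{\left(c \right)} = \frac{1}{-23 + c + c^{2}}$ ($w{\left(c \right)} = \frac{1}{\left(c^{2} + c\right) - 23} = \frac{1}{\left(c + c^{2}\right) - 23} = \frac{1}{-23 + c + c^{2}}$)
$h = 2 i \sqrt{974}$ ($h = \sqrt{-3896} = 2 i \sqrt{974} \approx 62.418 i$)
$D = \frac{1}{5089} - 2 i \sqrt{974}$ ($D = \frac{1}{-23 - 72 + \left(-72\right)^{2}} - 2 i \sqrt{974} = \frac{1}{-23 - 72 + 5184} - 2 i \sqrt{974} = \frac{1}{5089} - 2 i \sqrt{974} \approx 0.0001965 - 62.418 i$)
$R = 58570$ ($R = 6 + \left(-151 - 91\right)^{2} = 6 + \left(-242\right)^{2} = 6 + 58564 = 58570$)
$\frac{R}{D} = \frac{58570}{\frac{1}{5089} - 2 i \sqrt{974}}$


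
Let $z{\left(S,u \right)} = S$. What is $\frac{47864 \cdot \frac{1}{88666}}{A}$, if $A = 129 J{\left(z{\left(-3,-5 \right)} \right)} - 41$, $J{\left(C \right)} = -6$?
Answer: $- \frac{23932}{36131395} \approx -0.00066236$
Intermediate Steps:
$A = -815$ ($A = 129 \left(-6\right) - 41 = -774 - 41 = -815$)
$\frac{47864 \cdot \frac{1}{88666}}{A} = \frac{47864 \cdot \frac{1}{88666}}{-815} = 47864 \cdot \frac{1}{88666} \left(- \frac{1}{815}\right) = \frac{23932}{44333} \left(- \frac{1}{815}\right) = - \frac{23932}{36131395}$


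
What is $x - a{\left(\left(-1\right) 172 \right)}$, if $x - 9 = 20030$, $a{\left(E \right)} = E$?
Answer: $20211$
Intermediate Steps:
$x = 20039$ ($x = 9 + 20030 = 20039$)
$x - a{\left(\left(-1\right) 172 \right)} = 20039 - \left(-1\right) 172 = 20039 - -172 = 20039 + 172 = 20211$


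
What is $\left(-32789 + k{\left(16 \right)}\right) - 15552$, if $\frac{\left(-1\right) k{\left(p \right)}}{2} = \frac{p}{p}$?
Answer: $-48343$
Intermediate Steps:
$k{\left(p \right)} = -2$ ($k{\left(p \right)} = - 2 \frac{p}{p} = \left(-2\right) 1 = -2$)
$\left(-32789 + k{\left(16 \right)}\right) - 15552 = \left(-32789 - 2\right) - 15552 = -32791 - 15552 = -48343$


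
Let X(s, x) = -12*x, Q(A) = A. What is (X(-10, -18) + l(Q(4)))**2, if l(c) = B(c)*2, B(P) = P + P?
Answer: 53824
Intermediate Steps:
B(P) = 2*P
l(c) = 4*c (l(c) = (2*c)*2 = 4*c)
(X(-10, -18) + l(Q(4)))**2 = (-12*(-18) + 4*4)**2 = (216 + 16)**2 = 232**2 = 53824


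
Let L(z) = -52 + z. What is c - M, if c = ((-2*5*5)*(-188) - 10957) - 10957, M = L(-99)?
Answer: -12363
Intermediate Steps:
M = -151 (M = -52 - 99 = -151)
c = -12514 (c = (-10*5*(-188) - 10957) - 10957 = (-50*(-188) - 10957) - 10957 = (9400 - 10957) - 10957 = -1557 - 10957 = -12514)
c - M = -12514 - 1*(-151) = -12514 + 151 = -12363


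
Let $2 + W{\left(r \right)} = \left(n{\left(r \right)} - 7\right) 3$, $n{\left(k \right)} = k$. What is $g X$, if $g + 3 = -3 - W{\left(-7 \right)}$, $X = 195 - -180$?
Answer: $14250$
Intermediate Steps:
$W{\left(r \right)} = -23 + 3 r$ ($W{\left(r \right)} = -2 + \left(r - 7\right) 3 = -2 + \left(-7 + r\right) 3 = -2 + \left(-21 + 3 r\right) = -23 + 3 r$)
$X = 375$ ($X = 195 + 180 = 375$)
$g = 38$ ($g = -3 - \left(-20 - 21\right) = -3 - -41 = -3 + \left(-3 + 44\right) = -3 + 41 = 38$)
$g X = 38 \cdot 375 = 14250$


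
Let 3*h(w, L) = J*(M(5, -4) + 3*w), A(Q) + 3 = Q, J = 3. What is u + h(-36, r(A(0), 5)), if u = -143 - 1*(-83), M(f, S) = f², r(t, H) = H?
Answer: -143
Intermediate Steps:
A(Q) = -3 + Q
h(w, L) = 25 + 3*w (h(w, L) = (3*(5² + 3*w))/3 = (3*(25 + 3*w))/3 = (75 + 9*w)/3 = 25 + 3*w)
u = -60 (u = -143 + 83 = -60)
u + h(-36, r(A(0), 5)) = -60 + (25 + 3*(-36)) = -60 + (25 - 108) = -60 - 83 = -143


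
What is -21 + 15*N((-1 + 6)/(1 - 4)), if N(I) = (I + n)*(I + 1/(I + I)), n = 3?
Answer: -181/3 ≈ -60.333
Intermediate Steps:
N(I) = (3 + I)*(I + 1/(2*I)) (N(I) = (I + 3)*(I + 1/(I + I)) = (3 + I)*(I + 1/(2*I)))
-21 + 15*N((-1 + 6)/(1 - 4)) = -21 + 15*(½ + ((-1 + 6)/(1 - 4))² + 3*((-1 + 6)/(1 - 4)) + 3/(2*(((-1 + 6)/(1 - 4))))) = -21 + 15*(½ + (5/(-3))² + 3*(5/(-3)) + 3/(2*((5/(-3))))) = -21 + 15*(½ + (5*(-⅓))² + 3*(5*(-⅓)) + 3/(2*((5*(-⅓))))) = -21 + 15*(½ + (-5/3)² + 3*(-5/3) + 3/(2*(-5/3))) = -21 + 15*(½ + 25/9 - 5 + (3/2)*(-⅗)) = -21 + 15*(½ + 25/9 - 5 - 9/10) = -21 + 15*(-118/45) = -21 - 118/3 = -181/3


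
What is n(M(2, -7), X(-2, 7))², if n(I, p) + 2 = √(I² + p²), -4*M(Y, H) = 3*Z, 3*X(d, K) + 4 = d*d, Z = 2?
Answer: ¼ ≈ 0.25000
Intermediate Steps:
X(d, K) = -4/3 + d²/3 (X(d, K) = -4/3 + (d*d)/3 = -4/3 + d²/3)
M(Y, H) = -3/2 (M(Y, H) = -3*2/4 = -¼*6 = -3/2)
n(I, p) = -2 + √(I² + p²)
n(M(2, -7), X(-2, 7))² = (-2 + √((-3/2)² + (-4/3 + (⅓)*(-2)²)²))² = (-2 + √(9/4 + (-4/3 + (⅓)*4)²))² = (-2 + √(9/4 + (-4/3 + 4/3)²))² = (-2 + √(9/4 + 0²))² = (-2 + √(9/4 + 0))² = (-2 + √(9/4))² = (-2 + 3/2)² = (-½)² = ¼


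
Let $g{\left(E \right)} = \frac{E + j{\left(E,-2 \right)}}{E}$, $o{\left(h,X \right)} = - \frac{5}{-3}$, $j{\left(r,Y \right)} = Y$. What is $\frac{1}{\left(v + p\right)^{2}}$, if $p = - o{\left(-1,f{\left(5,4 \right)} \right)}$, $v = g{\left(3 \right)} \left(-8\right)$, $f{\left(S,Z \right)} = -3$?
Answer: $\frac{9}{169} \approx 0.053254$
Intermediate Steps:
$o{\left(h,X \right)} = \frac{5}{3}$ ($o{\left(h,X \right)} = \left(-5\right) \left(- \frac{1}{3}\right) = \frac{5}{3}$)
$g{\left(E \right)} = \frac{-2 + E}{E}$ ($g{\left(E \right)} = \frac{E - 2}{E} = \frac{-2 + E}{E}$)
$v = - \frac{8}{3}$ ($v = \frac{-2 + 3}{3} \left(-8\right) = \frac{1}{3} \cdot 1 \left(-8\right) = \frac{1}{3} \left(-8\right) = - \frac{8}{3} \approx -2.6667$)
$p = - \frac{5}{3}$ ($p = \left(-1\right) \frac{5}{3} = - \frac{5}{3} \approx -1.6667$)
$\frac{1}{\left(v + p\right)^{2}} = \frac{1}{\left(- \frac{8}{3} - \frac{5}{3}\right)^{2}} = \frac{1}{\left(- \frac{13}{3}\right)^{2}} = \frac{1}{\frac{169}{9}} = \frac{9}{169}$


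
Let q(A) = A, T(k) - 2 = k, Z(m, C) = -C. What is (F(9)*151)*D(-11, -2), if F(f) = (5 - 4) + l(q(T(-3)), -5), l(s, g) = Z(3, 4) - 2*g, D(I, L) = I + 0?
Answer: -11627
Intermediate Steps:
T(k) = 2 + k
D(I, L) = I
l(s, g) = -4 - 2*g (l(s, g) = -1*4 - 2*g = -4 - 2*g)
F(f) = 7 (F(f) = (5 - 4) + (-4 - 2*(-5)) = 1 + (-4 + 10) = 1 + 6 = 7)
(F(9)*151)*D(-11, -2) = (7*151)*(-11) = 1057*(-11) = -11627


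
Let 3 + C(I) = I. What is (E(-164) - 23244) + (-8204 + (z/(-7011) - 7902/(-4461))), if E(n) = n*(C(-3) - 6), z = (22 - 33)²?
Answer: -307321237313/10425357 ≈ -29478.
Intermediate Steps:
z = 121 (z = (-11)² = 121)
C(I) = -3 + I
E(n) = -12*n (E(n) = n*((-3 - 3) - 6) = n*(-6 - 6) = n*(-12) = -12*n)
(E(-164) - 23244) + (-8204 + (z/(-7011) - 7902/(-4461))) = (-12*(-164) - 23244) + (-8204 + (121/(-7011) - 7902/(-4461))) = (1968 - 23244) + (-8204 + (121*(-1/7011) - 7902*(-1/4461))) = -21276 + (-8204 + (-121/7011 + 2634/1487)) = -21276 + (-8204 + 18287047/10425357) = -21276 - 85511341781/10425357 = -307321237313/10425357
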